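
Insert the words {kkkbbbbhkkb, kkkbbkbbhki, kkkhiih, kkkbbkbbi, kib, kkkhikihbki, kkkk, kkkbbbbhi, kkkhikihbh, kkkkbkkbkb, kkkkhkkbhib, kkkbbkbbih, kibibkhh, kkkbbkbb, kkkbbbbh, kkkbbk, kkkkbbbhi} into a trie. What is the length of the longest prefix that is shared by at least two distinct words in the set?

9

The deepest shared node is where two words last agree before diverging.
"kkkbbkbbi" and "kkkbbkbbih" agree on "kkkbbkbbi" (9 characters) before diverging; nothing deeper is shared.
Longest shared-prefix length: 9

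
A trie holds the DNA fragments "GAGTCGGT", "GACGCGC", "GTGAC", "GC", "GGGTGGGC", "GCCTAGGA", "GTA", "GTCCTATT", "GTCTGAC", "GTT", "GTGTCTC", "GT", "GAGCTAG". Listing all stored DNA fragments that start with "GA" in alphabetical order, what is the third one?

GAGTCGGT

Filter for "GA…" and sort: "GACGCGC", "GAGCTAG", "GAGTCGGT"
Position 3: GAGTCGGT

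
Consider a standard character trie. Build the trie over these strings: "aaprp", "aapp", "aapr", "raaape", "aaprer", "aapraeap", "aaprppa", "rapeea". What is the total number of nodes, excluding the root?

24

For each word, the new-node count is its length minus the longest prefix already in the trie:
  "aaprp" → 5 new (a, a, p, r, p)
  "aapp" → prefix "aap" already present; 1 new (p)
  "aapr" → prefix "aapr" already present; 0 new (none)
  "raaape" → 6 new (r, a, a, a, p, e)
  "aaprer" → prefix "aapr" already present; 2 new (e, r)
  "aapraeap" → prefix "aapr" already present; 4 new (a, e, a, p)
  "aaprppa" → prefix "aaprp" already present; 2 new (p, a)
  "rapeea" → prefix "ra" already present; 4 new (p, e, e, a)
Total nodes = 5 + 1 + 0 + 6 + 2 + 4 + 2 + 4 = 24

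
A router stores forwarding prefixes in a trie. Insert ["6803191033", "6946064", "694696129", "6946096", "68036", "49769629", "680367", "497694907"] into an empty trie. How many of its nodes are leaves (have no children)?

7

A leaf is a node with no children — equivalently, the end of a word that is not a proper prefix of any other stored word.
Those words: "497694907", "49769629", "6803191033", "680367", "6946064", "6946096", "694696129"
Leaf count: 7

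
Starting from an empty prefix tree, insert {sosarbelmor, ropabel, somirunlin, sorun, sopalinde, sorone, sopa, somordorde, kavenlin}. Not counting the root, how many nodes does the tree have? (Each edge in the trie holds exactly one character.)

For each word, the new-node count is its length minus the longest prefix already in the trie:
  "sosarbelmor" → 11 new (s, o, s, a, r, b, e, l, m, o, r)
  "ropabel" → 7 new (r, o, p, a, b, e, l)
  "somirunlin" → prefix "so" already present; 8 new (m, i, r, u, n, l, i, n)
  "sorun" → prefix "so" already present; 3 new (r, u, n)
  "sopalinde" → prefix "so" already present; 7 new (p, a, l, i, n, d, e)
  "sorone" → prefix "sor" already present; 3 new (o, n, e)
  "sopa" → prefix "sopa" already present; 0 new (none)
  "somordorde" → prefix "som" already present; 7 new (o, r, d, o, r, d, e)
  "kavenlin" → 8 new (k, a, v, e, n, l, i, n)
Total nodes = 11 + 7 + 8 + 3 + 7 + 3 + 0 + 7 + 8 = 54

54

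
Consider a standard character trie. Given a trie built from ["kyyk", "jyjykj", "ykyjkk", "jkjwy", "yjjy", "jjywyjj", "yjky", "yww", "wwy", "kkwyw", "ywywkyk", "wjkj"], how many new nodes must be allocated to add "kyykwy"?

"kyyk" is already a path in the trie; the remaining "wy" must be added.
Each of the 2 remaining characters creates one node.

2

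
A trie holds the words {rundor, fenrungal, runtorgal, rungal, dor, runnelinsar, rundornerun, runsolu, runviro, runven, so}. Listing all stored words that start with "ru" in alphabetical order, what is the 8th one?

Filter for "ru…" and sort: "rundor", "rundornerun", "rungal", "runnelinsar", "runsolu", "runtorgal", "runven", "runviro"
The 8th is runviro.

runviro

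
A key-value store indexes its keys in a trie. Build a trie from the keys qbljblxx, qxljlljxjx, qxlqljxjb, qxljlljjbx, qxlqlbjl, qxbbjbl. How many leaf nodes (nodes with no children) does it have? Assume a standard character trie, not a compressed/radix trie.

A leaf is a node with no children — equivalently, the end of a word that is not a proper prefix of any other stored word.
Those words: "qbljblxx", "qxbbjbl", "qxljlljjbx", "qxljlljxjx", "qxlqlbjl", "qxlqljxjb"
Leaf count: 6

6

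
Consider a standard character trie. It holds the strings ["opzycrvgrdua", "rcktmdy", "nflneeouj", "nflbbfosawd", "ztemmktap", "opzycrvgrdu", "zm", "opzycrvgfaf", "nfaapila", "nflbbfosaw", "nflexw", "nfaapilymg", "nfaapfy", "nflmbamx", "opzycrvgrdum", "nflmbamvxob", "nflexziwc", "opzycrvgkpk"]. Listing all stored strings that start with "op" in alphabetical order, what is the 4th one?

opzycrvgrdua

DFS of the "op" subtree visits, in order: "opzycrvgfaf", "opzycrvgkpk", "opzycrvgrdu", "opzycrvgrdua", "opzycrvgrdum"
Position 4: opzycrvgrdua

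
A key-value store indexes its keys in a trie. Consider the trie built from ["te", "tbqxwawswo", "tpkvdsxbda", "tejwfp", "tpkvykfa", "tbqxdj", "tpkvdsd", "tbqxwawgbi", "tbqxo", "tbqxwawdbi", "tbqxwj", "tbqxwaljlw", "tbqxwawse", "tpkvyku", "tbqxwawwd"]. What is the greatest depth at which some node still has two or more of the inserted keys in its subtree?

Look for the deepest trie node that still has at least two words in its subtree.
e.g. "tbqxwawse" and "tbqxwawswo" share the prefix "tbqxwaws" of length 8; no pair shares a longer one.
Longest shared-prefix length: 8

8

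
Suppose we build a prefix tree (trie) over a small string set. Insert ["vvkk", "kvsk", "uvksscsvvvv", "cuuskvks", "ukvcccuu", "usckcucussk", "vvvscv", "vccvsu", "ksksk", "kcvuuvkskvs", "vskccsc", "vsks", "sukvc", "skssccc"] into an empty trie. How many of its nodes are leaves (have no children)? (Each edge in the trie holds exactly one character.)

A leaf is a node with no children — equivalently, the end of a word that is not a proper prefix of any other stored word.
Those words: "cuuskvks", "kcvuuvkskvs", "ksksk", "kvsk", "skssccc", "sukvc", "ukvcccuu", "usckcucussk", "uvksscsvvvv", "vccvsu", "vskccsc", "vsks", "vvkk", "vvvscv"
Leaf count: 14

14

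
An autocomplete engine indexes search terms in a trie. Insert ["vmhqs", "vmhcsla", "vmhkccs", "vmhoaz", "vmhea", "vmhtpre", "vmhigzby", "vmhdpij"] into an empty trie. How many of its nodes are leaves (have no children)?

8

A leaf is a node with no children — equivalently, the end of a word that is not a proper prefix of any other stored word.
Those words: "vmhcsla", "vmhdpij", "vmhea", "vmhigzby", "vmhkccs", "vmhoaz", "vmhqs", "vmhtpre"
Leaf count: 8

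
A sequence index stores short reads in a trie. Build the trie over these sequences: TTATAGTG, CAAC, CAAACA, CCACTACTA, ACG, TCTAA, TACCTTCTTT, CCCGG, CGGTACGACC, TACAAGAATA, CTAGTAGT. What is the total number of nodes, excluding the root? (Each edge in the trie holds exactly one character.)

For each word, the new-node count is its length minus the longest prefix already in the trie:
  "TTATAGTG" → 8 new (T, T, A, T, A, G, T, G)
  "CAAC" → 4 new (C, A, A, C)
  "CAAACA" → prefix "CAA" already present; 3 new (A, C, A)
  "CCACTACTA" → prefix "C" already present; 8 new (C, A, C, T, A, C, T, A)
  "ACG" → 3 new (A, C, G)
  "TCTAA" → prefix "T" already present; 4 new (C, T, A, A)
  "TACCTTCTTT" → prefix "T" already present; 9 new (A, C, C, T, T, C, T, T, T)
  "CCCGG" → prefix "CC" already present; 3 new (C, G, G)
  "CGGTACGACC" → prefix "C" already present; 9 new (G, G, T, A, C, G, A, C, C)
  "TACAAGAATA" → prefix "TAC" already present; 7 new (A, A, G, A, A, T, A)
  "CTAGTAGT" → prefix "C" already present; 7 new (T, A, G, T, A, G, T)
Total nodes = 8 + 4 + 3 + 8 + 3 + 4 + 9 + 3 + 9 + 7 + 7 = 65

65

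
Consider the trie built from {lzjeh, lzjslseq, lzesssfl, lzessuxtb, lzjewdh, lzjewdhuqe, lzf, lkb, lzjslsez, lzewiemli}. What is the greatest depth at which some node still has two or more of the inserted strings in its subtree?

Equivalently: take the maximum, over all pairs, of their longest common prefix length.
e.g. "lzjewdh" and "lzjewdhuqe" share the prefix "lzjewdh" of length 7; no pair shares a longer one.
Longest shared-prefix length: 7

7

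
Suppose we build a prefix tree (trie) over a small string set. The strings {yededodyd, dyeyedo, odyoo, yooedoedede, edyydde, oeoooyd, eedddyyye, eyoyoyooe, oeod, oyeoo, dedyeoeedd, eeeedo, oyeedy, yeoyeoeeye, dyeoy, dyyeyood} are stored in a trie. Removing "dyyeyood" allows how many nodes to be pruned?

6

After clearing the end-marker at "dyyeyood", prune upward until reaching a node still needed by another word.
The suffix "yeyood" (6 nodes) is used only by "dyyeyood"; the node for "dy" still has the child "e", so pruning stops there.
Nodes removed: 6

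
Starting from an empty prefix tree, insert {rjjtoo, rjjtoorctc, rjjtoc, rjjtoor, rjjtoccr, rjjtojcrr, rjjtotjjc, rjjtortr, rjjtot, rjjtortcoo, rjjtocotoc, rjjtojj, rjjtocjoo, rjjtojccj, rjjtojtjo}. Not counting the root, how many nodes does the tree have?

Trace insertions, counting only characters that open a new branch:
  "rjjtoo" → 6 new (r, j, j, t, o, o)
  "rjjtoorctc" → prefix "rjjtoo" already present; 4 new (r, c, t, c)
  "rjjtoc" → prefix "rjjto" already present; 1 new (c)
  "rjjtoor" → prefix "rjjtoor" already present; 0 new (none)
  "rjjtoccr" → prefix "rjjtoc" already present; 2 new (c, r)
  "rjjtojcrr" → prefix "rjjto" already present; 4 new (j, c, r, r)
  "rjjtotjjc" → prefix "rjjto" already present; 4 new (t, j, j, c)
  "rjjtortr" → prefix "rjjto" already present; 3 new (r, t, r)
  "rjjtot" → prefix "rjjtot" already present; 0 new (none)
  "rjjtortcoo" → prefix "rjjtort" already present; 3 new (c, o, o)
  "rjjtocotoc" → prefix "rjjtoc" already present; 4 new (o, t, o, c)
  "rjjtojj" → prefix "rjjtoj" already present; 1 new (j)
  "rjjtocjoo" → prefix "rjjtoc" already present; 3 new (j, o, o)
  "rjjtojccj" → prefix "rjjtojc" already present; 2 new (c, j)
  "rjjtojtjo" → prefix "rjjtoj" already present; 3 new (t, j, o)
Total nodes = 6 + 4 + 1 + 0 + 2 + 4 + 4 + 3 + 0 + 3 + 4 + 1 + 3 + 2 + 3 = 40

40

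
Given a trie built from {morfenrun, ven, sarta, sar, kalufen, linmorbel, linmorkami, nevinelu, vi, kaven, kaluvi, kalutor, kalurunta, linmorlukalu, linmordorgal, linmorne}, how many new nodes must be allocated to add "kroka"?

Walking "kroka" from the root, the first 1 characters ("k") follow existing edges; "r" is the first miss.
So 5 − 1 = 4 new nodes.

4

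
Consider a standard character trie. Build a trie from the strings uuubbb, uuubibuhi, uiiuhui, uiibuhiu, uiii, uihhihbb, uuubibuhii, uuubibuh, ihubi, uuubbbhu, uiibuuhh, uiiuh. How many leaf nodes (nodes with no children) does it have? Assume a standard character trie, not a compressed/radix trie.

A leaf is a node with no children — equivalently, the end of a word that is not a proper prefix of any other stored word.
Those words: "ihubi", "uihhihbb", "uiibuhiu", "uiibuuhh", "uiii", "uiiuhui", "uuubbbhu", "uuubibuhii"
Leaf count: 8

8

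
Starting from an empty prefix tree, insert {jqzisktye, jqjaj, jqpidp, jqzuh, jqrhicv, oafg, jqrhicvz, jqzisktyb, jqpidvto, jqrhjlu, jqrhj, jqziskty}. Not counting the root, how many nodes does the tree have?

35

Trie structure (* marks end of a word):
(root)
├─ j
│  └─ q
│     ├─ j
│     │  └─ a
│     │     └─ j *
│     ├─ p
│     │  └─ i
│     │     └─ d
│     │        ├─ p *
│     │        └─ v
│     │           └─ t
│     │              └─ o *
│     ├─ r
│     │  └─ h
│     │     ├─ i
│     │     │  └─ c
│     │     │     └─ v *
│     │     │        └─ z *
│     │     └─ j *
│     │        └─ l
│     │           └─ u *
│     └─ z
│        ├─ i
│        │  └─ s
│        │     └─ k
│        │        └─ t
│        │           └─ y *
│        │              ├─ b *
│        │              └─ e *
│        └─ u
│           └─ h *
└─ o
   └─ a
      └─ f
         └─ g *
Counting every labelled node above: 35.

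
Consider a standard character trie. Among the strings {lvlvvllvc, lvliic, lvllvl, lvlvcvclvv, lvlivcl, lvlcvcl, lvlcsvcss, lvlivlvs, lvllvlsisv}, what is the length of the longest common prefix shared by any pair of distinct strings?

Look for the deepest trie node that still has at least two words in its subtree.
"lvllvl" and "lvllvlsisv" agree on "lvllvl" (6 characters) before diverging; nothing deeper is shared.
Longest shared-prefix length: 6

6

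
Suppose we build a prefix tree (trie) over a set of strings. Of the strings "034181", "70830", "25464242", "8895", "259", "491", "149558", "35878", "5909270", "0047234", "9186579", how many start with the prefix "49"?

Walk to "49"; the words in its subtree are exactly those with that prefix.
Matches: "491"
Count: 1

1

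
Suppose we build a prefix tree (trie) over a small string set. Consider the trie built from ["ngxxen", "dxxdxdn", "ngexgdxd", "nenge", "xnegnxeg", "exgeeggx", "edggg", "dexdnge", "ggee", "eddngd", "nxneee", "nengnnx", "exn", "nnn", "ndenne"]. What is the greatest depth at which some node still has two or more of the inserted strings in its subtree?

4

Equivalently: take the maximum, over all pairs, of their longest common prefix length.
e.g. "nenge" and "nengnnx" share the prefix "neng" of length 4; no pair shares a longer one.
Longest shared-prefix length: 4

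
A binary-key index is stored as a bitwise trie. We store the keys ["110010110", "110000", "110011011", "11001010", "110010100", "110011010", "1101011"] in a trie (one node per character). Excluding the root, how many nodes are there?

For each word, the new-node count is its length minus the longest prefix already in the trie:
  "110010110" → 9 new (1, 1, 0, 0, 1, 0, 1, 1, 0)
  "110000" → prefix "1100" already present; 2 new (0, 0)
  "110011011" → prefix "11001" already present; 4 new (1, 0, 1, 1)
  "11001010" → prefix "1100101" already present; 1 new (0)
  "110010100" → prefix "11001010" already present; 1 new (0)
  "110011010" → prefix "11001101" already present; 1 new (0)
  "1101011" → prefix "110" already present; 4 new (1, 0, 1, 1)
Total nodes = 9 + 2 + 4 + 1 + 1 + 1 + 4 = 22

22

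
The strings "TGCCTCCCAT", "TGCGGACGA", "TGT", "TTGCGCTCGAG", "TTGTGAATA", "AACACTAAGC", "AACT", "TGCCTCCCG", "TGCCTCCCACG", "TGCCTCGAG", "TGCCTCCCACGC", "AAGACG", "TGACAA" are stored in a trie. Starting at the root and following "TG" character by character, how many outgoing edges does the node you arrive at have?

3

The children of the "TG" node are the distinct next characters among strings starting with "TG".
Characters that immediately follow "TG" among the stored strings: {A, C, T}.
That node has 3 child edges.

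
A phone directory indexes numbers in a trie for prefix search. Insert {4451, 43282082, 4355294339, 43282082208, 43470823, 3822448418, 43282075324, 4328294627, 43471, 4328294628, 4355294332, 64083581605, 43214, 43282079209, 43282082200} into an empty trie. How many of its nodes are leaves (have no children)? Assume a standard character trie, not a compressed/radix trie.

14

Leaves are exactly the stored words that no other stored word extends.
Those words: "3822448418", "43214", "43282075324", "43282079209", "43282082200", "43282082208", "4328294627", "4328294628", "43470823", "43471", "4355294332", "4355294339", "4451", "64083581605"
Leaf count: 14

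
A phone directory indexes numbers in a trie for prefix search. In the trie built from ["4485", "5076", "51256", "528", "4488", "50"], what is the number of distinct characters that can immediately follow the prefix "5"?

3

The children of the "5" node are the distinct next characters among strings starting with "5".
Characters that immediately follow "5" among the stored strings: {0, 1, 2}.
That node has 3 child edges.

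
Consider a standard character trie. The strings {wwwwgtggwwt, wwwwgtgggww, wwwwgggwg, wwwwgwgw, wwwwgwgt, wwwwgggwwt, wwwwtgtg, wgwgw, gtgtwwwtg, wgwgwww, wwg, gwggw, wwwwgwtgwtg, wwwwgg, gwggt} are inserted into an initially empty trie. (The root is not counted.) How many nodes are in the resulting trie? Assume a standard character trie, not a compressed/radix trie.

Trace insertions, counting only characters that open a new branch:
  "wwwwgtggwwt" → 11 new (w, w, w, w, g, t, g, g, w, w, t)
  "wwwwgtgggww" → prefix "wwwwgtgg" already present; 3 new (g, w, w)
  "wwwwgggwg" → prefix "wwwwg" already present; 4 new (g, g, w, g)
  "wwwwgwgw" → prefix "wwwwg" already present; 3 new (w, g, w)
  "wwwwgwgt" → prefix "wwwwgwg" already present; 1 new (t)
  "wwwwgggwwt" → prefix "wwwwgggw" already present; 2 new (w, t)
  "wwwwtgtg" → prefix "wwww" already present; 4 new (t, g, t, g)
  "wgwgw" → prefix "w" already present; 4 new (g, w, g, w)
  "gtgtwwwtg" → 9 new (g, t, g, t, w, w, w, t, g)
  "wgwgwww" → prefix "wgwgw" already present; 2 new (w, w)
  "wwg" → prefix "ww" already present; 1 new (g)
  "gwggw" → prefix "g" already present; 4 new (w, g, g, w)
  "wwwwgwtgwtg" → prefix "wwwwgw" already present; 5 new (t, g, w, t, g)
  "wwwwgg" → prefix "wwwwgg" already present; 0 new (none)
  "gwggt" → prefix "gwgg" already present; 1 new (t)
Total nodes = 11 + 3 + 4 + 3 + 1 + 2 + 4 + 4 + 9 + 2 + 1 + 4 + 5 + 0 + 1 = 54

54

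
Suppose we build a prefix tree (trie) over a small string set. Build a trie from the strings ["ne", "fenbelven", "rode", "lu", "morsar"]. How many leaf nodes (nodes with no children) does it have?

Leaves are exactly the stored words that no other stored word extends.
Those words: "fenbelven", "lu", "morsar", "ne", "rode"
Leaf count: 5

5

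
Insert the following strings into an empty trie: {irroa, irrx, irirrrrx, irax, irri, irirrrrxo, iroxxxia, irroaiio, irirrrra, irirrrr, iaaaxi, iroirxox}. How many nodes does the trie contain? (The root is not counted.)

Trace insertions, counting only characters that open a new branch:
  "irroa" → 5 new (i, r, r, o, a)
  "irrx" → prefix "irr" already present; 1 new (x)
  "irirrrrx" → prefix "ir" already present; 6 new (i, r, r, r, r, x)
  "irax" → prefix "ir" already present; 2 new (a, x)
  "irri" → prefix "irr" already present; 1 new (i)
  "irirrrrxo" → prefix "irirrrrx" already present; 1 new (o)
  "iroxxxia" → prefix "ir" already present; 6 new (o, x, x, x, i, a)
  "irroaiio" → prefix "irroa" already present; 3 new (i, i, o)
  "irirrrra" → prefix "irirrrr" already present; 1 new (a)
  "irirrrr" → prefix "irirrrr" already present; 0 new (none)
  "iaaaxi" → prefix "i" already present; 5 new (a, a, a, x, i)
  "iroirxox" → prefix "iro" already present; 5 new (i, r, x, o, x)
Total nodes = 5 + 1 + 6 + 2 + 1 + 1 + 6 + 3 + 1 + 0 + 5 + 5 = 36

36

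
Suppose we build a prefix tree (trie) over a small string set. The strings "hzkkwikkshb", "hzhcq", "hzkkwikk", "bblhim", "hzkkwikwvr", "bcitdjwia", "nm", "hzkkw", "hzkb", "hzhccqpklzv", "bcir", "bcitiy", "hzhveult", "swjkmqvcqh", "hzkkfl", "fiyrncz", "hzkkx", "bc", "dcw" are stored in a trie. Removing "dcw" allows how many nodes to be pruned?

3

A node on "dcw"'s path can go only if nothing else ends at it or branches off below it.
No other word shares any prefix with "dcw", so all 3 of its nodes go.
Nodes removed: 3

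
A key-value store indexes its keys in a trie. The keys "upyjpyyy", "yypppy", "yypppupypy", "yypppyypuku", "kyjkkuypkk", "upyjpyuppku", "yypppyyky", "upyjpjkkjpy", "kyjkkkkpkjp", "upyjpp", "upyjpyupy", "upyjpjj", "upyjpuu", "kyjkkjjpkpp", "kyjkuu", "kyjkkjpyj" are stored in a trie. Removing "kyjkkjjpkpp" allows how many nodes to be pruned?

5

A node on "kyjkkjjpkpp"'s path can go only if nothing else ends at it or branches off below it.
The suffix "jpkpp" (5 nodes) is used only by "kyjkkjjpkpp"; the node for "kyjkkj" still has the child "p", so pruning stops there.
Nodes removed: 5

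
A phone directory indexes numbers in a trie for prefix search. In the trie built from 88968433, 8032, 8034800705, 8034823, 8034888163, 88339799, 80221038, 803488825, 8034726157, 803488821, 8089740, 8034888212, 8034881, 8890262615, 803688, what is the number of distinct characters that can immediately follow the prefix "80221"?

1

The children of the "80221" node are the distinct next characters among strings starting with "80221".
Distinct next characters after "80221": 0.
That node has 1 child edge.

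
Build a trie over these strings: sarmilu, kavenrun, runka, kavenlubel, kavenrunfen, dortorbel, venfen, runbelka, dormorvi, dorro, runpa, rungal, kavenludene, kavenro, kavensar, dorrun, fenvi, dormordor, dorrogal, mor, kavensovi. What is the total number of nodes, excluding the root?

Count nodes per top-level branch (shared prefixes stored once):
  'd'-branch (dormordor, dormorvi, dorro, dorrogal, dorrun, dortorbel): 24 nodes
  'f'-branch (fenvi): 5 nodes
  'k'-branch (kavenlubel, kavenludene, kavenro, kavenrun, kavenrunfen, kavensar, kavensovi): 27 nodes
  'm'-branch (mor): 3 nodes
  'r'-branch (runbelka, rungal, runka, runpa): 15 nodes
  's'-branch (sarmilu): 7 nodes
  'v'-branch (venfen): 6 nodes
Sum: 87

87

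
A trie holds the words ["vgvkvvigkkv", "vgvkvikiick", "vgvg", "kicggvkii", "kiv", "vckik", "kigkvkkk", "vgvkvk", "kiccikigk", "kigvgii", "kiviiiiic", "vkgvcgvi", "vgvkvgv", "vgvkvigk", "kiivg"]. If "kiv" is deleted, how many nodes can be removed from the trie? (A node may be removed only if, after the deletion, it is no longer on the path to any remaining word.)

0

Walk "kiv" from the leaf back toward the root, removing each node that no remaining word uses.
Every node on "kiv" is still needed (e.g. by "kiviiiiic"), so nothing is freed.
Nodes removed: 0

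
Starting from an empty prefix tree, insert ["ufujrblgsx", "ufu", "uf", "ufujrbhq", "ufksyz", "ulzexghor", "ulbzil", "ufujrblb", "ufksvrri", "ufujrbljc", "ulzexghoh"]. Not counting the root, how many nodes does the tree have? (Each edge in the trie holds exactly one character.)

Count nodes per top-level branch (shared prefixes stored once):
  'u'-branch (uf, ufksvrri, ufksyz, ufu, ufujrbhq, ufujrblb, ufujrblgsx, ufujrbljc, ulbzil, ulzexghoh, ulzexghor): 36 nodes
Sum: 36

36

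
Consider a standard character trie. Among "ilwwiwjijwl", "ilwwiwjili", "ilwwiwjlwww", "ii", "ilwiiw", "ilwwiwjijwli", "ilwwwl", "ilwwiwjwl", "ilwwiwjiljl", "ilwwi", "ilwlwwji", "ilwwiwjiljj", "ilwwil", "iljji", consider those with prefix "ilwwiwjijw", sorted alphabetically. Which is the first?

DFS of the "ilwwiwjijw" subtree visits, in order: "ilwwiwjijwl", "ilwwiwjijwli"
Position 1: ilwwiwjijwl

ilwwiwjijwl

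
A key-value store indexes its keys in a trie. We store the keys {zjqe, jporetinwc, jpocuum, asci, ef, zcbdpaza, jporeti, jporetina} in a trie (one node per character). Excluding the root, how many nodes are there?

32

Trace insertions, counting only characters that open a new branch:
  "zjqe" → 4 new (z, j, q, e)
  "jporetinwc" → 10 new (j, p, o, r, e, t, i, n, w, c)
  "jpocuum" → prefix "jpo" already present; 4 new (c, u, u, m)
  "asci" → 4 new (a, s, c, i)
  "ef" → 2 new (e, f)
  "zcbdpaza" → prefix "z" already present; 7 new (c, b, d, p, a, z, a)
  "jporeti" → prefix "jporeti" already present; 0 new (none)
  "jporetina" → prefix "jporetin" already present; 1 new (a)
Total nodes = 4 + 10 + 4 + 4 + 2 + 7 + 0 + 1 = 32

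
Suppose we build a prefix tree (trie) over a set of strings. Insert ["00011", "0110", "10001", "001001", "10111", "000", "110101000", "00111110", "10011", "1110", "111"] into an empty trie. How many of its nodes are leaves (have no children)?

A leaf is a node with no children — equivalently, the end of a word that is not a proper prefix of any other stored word.
Those words: "00011", "001001", "00111110", "0110", "10001", "10011", "10111", "110101000", "1110"
Leaf count: 9

9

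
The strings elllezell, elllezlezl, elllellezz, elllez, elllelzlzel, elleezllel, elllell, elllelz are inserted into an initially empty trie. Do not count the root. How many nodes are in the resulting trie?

30

Count nodes per top-level branch (shared prefixes stored once):
  'e'-branch (elleezllel, elllell, elllellezz, elllelz, elllelzlzel, elllez, elllezell, elllezlezl): 30 nodes
Sum: 30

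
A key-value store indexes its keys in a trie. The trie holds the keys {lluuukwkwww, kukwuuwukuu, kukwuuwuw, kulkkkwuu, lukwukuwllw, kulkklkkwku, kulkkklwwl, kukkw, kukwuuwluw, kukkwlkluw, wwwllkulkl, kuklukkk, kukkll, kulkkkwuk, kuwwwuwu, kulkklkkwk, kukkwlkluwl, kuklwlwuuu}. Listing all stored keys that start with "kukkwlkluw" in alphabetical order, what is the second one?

kukkwlkluwl

Filter for "kukkwlkluw…" and sort: "kukkwlkluw", "kukkwlkluwl"
The 2nd is kukkwlkluwl.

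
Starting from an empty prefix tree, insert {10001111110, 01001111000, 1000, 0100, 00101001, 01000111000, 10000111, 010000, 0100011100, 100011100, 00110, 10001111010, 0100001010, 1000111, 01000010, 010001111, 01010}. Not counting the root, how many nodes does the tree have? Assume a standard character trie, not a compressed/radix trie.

Count nodes per top-level branch (shared prefixes stored once):
  '0'-branch (00101001, 00110, 0100, 010000, 01000010, 0100001010, 0100011100, 01000111000, 010001111, 01001111000, 01010): 35 nodes
  '1'-branch (1000, 10000111, 1000111, 100011100, 10001111010, 10001111110): 20 nodes
Sum: 55

55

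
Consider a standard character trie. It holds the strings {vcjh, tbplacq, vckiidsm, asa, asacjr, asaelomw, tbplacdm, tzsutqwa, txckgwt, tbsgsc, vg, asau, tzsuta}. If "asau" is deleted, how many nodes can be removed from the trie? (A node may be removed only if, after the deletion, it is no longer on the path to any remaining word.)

Walk "asau" from the leaf back toward the root, removing each node that no remaining word uses.
The suffix "u" (1 node) is used only by "asau"; the node for "asa" still has the child "c", so pruning stops there.
Nodes removed: 1

1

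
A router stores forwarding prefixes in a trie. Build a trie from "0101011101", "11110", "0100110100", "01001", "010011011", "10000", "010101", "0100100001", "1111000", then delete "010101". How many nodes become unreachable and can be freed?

0

Walk "010101" from the leaf back toward the root, removing each node that no remaining word uses.
Every node on "010101" is still needed (e.g. by "0101011101"), so nothing is freed.
Nodes removed: 0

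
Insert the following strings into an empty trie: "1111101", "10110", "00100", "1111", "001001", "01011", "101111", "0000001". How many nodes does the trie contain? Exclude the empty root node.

28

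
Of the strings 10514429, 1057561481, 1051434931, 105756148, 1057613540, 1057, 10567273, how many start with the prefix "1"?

Filter for entries beginning with "1":
Words under "1": 1051434931, 10514429, 10567273, 1057, 105756148, 1057561481, 1057613540
Count: 7

7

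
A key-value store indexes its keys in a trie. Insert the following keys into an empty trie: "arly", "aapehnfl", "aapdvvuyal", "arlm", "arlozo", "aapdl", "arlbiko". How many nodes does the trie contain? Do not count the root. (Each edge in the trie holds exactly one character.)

For each word, the new-node count is its length minus the longest prefix already in the trie:
  "arly" → 4 new (a, r, l, y)
  "aapehnfl" → prefix "a" already present; 7 new (a, p, e, h, n, f, l)
  "aapdvvuyal" → prefix "aap" already present; 7 new (d, v, v, u, y, a, l)
  "arlm" → prefix "arl" already present; 1 new (m)
  "arlozo" → prefix "arl" already present; 3 new (o, z, o)
  "aapdl" → prefix "aapd" already present; 1 new (l)
  "arlbiko" → prefix "arl" already present; 4 new (b, i, k, o)
Total nodes = 4 + 7 + 7 + 1 + 3 + 1 + 4 = 27

27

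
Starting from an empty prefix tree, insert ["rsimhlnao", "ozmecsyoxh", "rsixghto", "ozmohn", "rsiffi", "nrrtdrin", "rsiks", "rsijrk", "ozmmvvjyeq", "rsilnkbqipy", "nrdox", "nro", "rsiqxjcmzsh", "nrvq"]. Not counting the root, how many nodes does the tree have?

Insert word by word; a character creates a node only if that edge doesn't already exist:
  "rsimhlnao" → 9 new (r, s, i, m, h, l, n, a, o)
  "ozmecsyoxh" → 10 new (o, z, m, e, c, s, y, o, x, h)
  "rsixghto" → prefix "rsi" already present; 5 new (x, g, h, t, o)
  "ozmohn" → prefix "ozm" already present; 3 new (o, h, n)
  "rsiffi" → prefix "rsi" already present; 3 new (f, f, i)
  "nrrtdrin" → 8 new (n, r, r, t, d, r, i, n)
  "rsiks" → prefix "rsi" already present; 2 new (k, s)
  "rsijrk" → prefix "rsi" already present; 3 new (j, r, k)
  "ozmmvvjyeq" → prefix "ozm" already present; 7 new (m, v, v, j, y, e, q)
  "rsilnkbqipy" → prefix "rsi" already present; 8 new (l, n, k, b, q, i, p, y)
  "nrdox" → prefix "nr" already present; 3 new (d, o, x)
  "nro" → prefix "nr" already present; 1 new (o)
  "rsiqxjcmzsh" → prefix "rsi" already present; 8 new (q, x, j, c, m, z, s, h)
  "nrvq" → prefix "nr" already present; 2 new (v, q)
Total nodes = 9 + 10 + 5 + 3 + 3 + 8 + 2 + 3 + 7 + 8 + 3 + 1 + 8 + 2 = 72

72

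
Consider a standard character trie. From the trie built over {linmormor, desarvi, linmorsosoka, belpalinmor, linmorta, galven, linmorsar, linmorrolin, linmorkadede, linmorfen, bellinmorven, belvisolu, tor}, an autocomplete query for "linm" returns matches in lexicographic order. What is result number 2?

Words with prefix "linm", in lexicographic order: "linmorfen", "linmorkadede", "linmormor", "linmorrolin", "linmorsar", "linmorsosoka", "linmorta"
The 2nd is linmorkadede.

linmorkadede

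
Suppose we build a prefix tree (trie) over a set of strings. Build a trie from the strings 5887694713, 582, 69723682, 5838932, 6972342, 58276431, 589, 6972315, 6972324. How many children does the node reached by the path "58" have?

4

Walk "58" from the root, arriving at one node.
Distinct next characters after "58": 2, 3, 8, 9.
That node has 4 child edges.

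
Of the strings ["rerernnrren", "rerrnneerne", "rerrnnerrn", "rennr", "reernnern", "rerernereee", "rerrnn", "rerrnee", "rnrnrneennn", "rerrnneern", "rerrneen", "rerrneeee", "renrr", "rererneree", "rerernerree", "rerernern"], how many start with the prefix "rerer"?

5

Filter for entries beginning with "rerer":
Matches: "rererneree", "rerernereee", "rerernern", "rerernerree", "rerernnrren"
Count: 5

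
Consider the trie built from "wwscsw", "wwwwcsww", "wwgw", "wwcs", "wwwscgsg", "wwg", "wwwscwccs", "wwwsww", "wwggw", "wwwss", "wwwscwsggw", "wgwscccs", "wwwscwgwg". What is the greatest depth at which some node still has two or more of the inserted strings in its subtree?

6

The deepest shared node is where two words last agree before diverging.
e.g. "wwwscwccs" and "wwwscwgwg" share the prefix "wwwscw" of length 6; no pair shares a longer one.
Longest shared-prefix length: 6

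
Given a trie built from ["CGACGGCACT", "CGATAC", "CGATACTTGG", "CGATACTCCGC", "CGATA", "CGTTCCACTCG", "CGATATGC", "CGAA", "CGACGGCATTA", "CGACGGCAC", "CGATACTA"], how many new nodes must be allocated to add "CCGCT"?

4

Walking "CCGCT" from the root, the first 1 characters ("C") follow existing edges; "C" is the first miss.
So 5 − 1 = 4 new nodes.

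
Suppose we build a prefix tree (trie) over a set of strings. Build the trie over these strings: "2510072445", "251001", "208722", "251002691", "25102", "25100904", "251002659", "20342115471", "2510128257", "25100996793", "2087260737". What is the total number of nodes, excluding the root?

51

Trace insertions, counting only characters that open a new branch:
  "2510072445" → 10 new (2, 5, 1, 0, 0, 7, 2, 4, 4, 5)
  "251001" → prefix "25100" already present; 1 new (1)
  "208722" → prefix "2" already present; 5 new (0, 8, 7, 2, 2)
  "251002691" → prefix "25100" already present; 4 new (2, 6, 9, 1)
  "25102" → prefix "2510" already present; 1 new (2)
  "25100904" → prefix "25100" already present; 3 new (9, 0, 4)
  "251002659" → prefix "2510026" already present; 2 new (5, 9)
  "20342115471" → prefix "20" already present; 9 new (3, 4, 2, 1, 1, 5, 4, 7, 1)
  "2510128257" → prefix "2510" already present; 6 new (1, 2, 8, 2, 5, 7)
  "25100996793" → prefix "251009" already present; 5 new (9, 6, 7, 9, 3)
  "2087260737" → prefix "20872" already present; 5 new (6, 0, 7, 3, 7)
Total nodes = 10 + 1 + 5 + 4 + 1 + 3 + 2 + 9 + 6 + 5 + 5 = 51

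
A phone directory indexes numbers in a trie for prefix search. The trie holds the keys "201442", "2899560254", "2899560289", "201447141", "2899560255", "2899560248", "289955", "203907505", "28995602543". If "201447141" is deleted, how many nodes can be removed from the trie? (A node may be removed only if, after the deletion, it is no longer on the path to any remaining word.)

4

After clearing the end-marker at "201447141", prune upward until reaching a node still needed by another word.
The suffix "7141" (4 nodes) is used only by "201447141"; the node for "20144" still has the child "2", so pruning stops there.
Nodes removed: 4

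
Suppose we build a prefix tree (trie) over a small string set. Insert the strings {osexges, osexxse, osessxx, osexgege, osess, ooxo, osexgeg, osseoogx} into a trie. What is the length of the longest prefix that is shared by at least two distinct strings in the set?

Look for the deepest trie node that still has at least two words in its subtree.
e.g. "osexgeg" and "osexgege" share the prefix "osexgeg" of length 7; no pair shares a longer one.
Longest shared-prefix length: 7

7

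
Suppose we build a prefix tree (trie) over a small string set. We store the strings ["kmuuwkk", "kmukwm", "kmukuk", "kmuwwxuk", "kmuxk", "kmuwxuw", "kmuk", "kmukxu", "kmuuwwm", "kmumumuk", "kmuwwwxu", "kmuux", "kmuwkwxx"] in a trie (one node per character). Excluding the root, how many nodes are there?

39

Insert word by word; a character creates a node only if that edge doesn't already exist:
  "kmuuwkk" → 7 new (k, m, u, u, w, k, k)
  "kmukwm" → prefix "kmu" already present; 3 new (k, w, m)
  "kmukuk" → prefix "kmuk" already present; 2 new (u, k)
  "kmuwwxuk" → prefix "kmu" already present; 5 new (w, w, x, u, k)
  "kmuxk" → prefix "kmu" already present; 2 new (x, k)
  "kmuwxuw" → prefix "kmuw" already present; 3 new (x, u, w)
  "kmuk" → prefix "kmuk" already present; 0 new (none)
  "kmukxu" → prefix "kmuk" already present; 2 new (x, u)
  "kmuuwwm" → prefix "kmuuw" already present; 2 new (w, m)
  "kmumumuk" → prefix "kmu" already present; 5 new (m, u, m, u, k)
  "kmuwwwxu" → prefix "kmuww" already present; 3 new (w, x, u)
  "kmuux" → prefix "kmuu" already present; 1 new (x)
  "kmuwkwxx" → prefix "kmuw" already present; 4 new (k, w, x, x)
Total nodes = 7 + 3 + 2 + 5 + 2 + 3 + 0 + 2 + 2 + 5 + 3 + 1 + 4 = 39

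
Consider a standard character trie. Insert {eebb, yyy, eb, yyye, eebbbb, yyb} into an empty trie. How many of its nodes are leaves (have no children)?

4

Leaves are exactly the stored words that no other stored word extends.
Those words: "eb", "eebbbb", "yyb", "yyye"
Leaf count: 4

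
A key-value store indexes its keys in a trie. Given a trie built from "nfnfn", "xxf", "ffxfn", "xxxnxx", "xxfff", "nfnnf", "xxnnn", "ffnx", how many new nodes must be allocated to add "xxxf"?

1

Walking "xxxf" from the root, the first 3 characters ("xxx") follow existing edges; "f" is the first miss.
Each of the 1 remaining characters creates one node.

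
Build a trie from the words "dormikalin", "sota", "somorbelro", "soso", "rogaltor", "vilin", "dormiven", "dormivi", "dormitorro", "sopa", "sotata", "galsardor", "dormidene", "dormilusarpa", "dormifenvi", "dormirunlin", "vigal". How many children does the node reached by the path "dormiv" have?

2

The children of the "dormiv" node are the distinct next characters among strings starting with "dormiv".
Distinct next characters after "dormiv": e, i.
That node has 2 child edges.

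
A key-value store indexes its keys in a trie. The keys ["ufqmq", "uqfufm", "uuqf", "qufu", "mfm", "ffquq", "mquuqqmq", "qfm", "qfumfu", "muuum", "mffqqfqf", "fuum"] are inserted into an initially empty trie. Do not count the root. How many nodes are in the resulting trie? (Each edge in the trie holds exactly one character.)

51

For each word, the new-node count is its length minus the longest prefix already in the trie:
  "ufqmq" → 5 new (u, f, q, m, q)
  "uqfufm" → prefix "u" already present; 5 new (q, f, u, f, m)
  "uuqf" → prefix "u" already present; 3 new (u, q, f)
  "qufu" → 4 new (q, u, f, u)
  "mfm" → 3 new (m, f, m)
  "ffquq" → 5 new (f, f, q, u, q)
  "mquuqqmq" → prefix "m" already present; 7 new (q, u, u, q, q, m, q)
  "qfm" → prefix "q" already present; 2 new (f, m)
  "qfumfu" → prefix "qf" already present; 4 new (u, m, f, u)
  "muuum" → prefix "m" already present; 4 new (u, u, u, m)
  "mffqqfqf" → prefix "mf" already present; 6 new (f, q, q, f, q, f)
  "fuum" → prefix "f" already present; 3 new (u, u, m)
Total nodes = 5 + 5 + 3 + 4 + 3 + 5 + 7 + 2 + 4 + 4 + 6 + 3 = 51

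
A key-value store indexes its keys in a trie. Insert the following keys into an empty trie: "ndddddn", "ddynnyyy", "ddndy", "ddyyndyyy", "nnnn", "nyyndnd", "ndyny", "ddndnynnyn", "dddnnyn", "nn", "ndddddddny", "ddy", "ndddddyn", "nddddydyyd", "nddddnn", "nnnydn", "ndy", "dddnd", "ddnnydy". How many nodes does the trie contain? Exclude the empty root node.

68

For each word, the new-node count is its length minus the longest prefix already in the trie:
  "ndddddn" → 7 new (n, d, d, d, d, d, n)
  "ddynnyyy" → 8 new (d, d, y, n, n, y, y, y)
  "ddndy" → prefix "dd" already present; 3 new (n, d, y)
  "ddyyndyyy" → prefix "ddy" already present; 6 new (y, n, d, y, y, y)
  "nnnn" → prefix "n" already present; 3 new (n, n, n)
  "nyyndnd" → prefix "n" already present; 6 new (y, y, n, d, n, d)
  "ndyny" → prefix "nd" already present; 3 new (y, n, y)
  "ddndnynnyn" → prefix "ddnd" already present; 6 new (n, y, n, n, y, n)
  "dddnnyn" → prefix "dd" already present; 5 new (d, n, n, y, n)
  "nn" → prefix "nn" already present; 0 new (none)
  "ndddddddny" → prefix "nddddd" already present; 4 new (d, d, n, y)
  "ddy" → prefix "ddy" already present; 0 new (none)
  "ndddddyn" → prefix "nddddd" already present; 2 new (y, n)
  "nddddydyyd" → prefix "ndddd" already present; 5 new (y, d, y, y, d)
  "nddddnn" → prefix "ndddd" already present; 2 new (n, n)
  "nnnydn" → prefix "nnn" already present; 3 new (y, d, n)
  "ndy" → prefix "ndy" already present; 0 new (none)
  "dddnd" → prefix "dddn" already present; 1 new (d)
  "ddnnydy" → prefix "ddn" already present; 4 new (n, y, d, y)
Total nodes = 7 + 8 + 3 + 6 + 3 + 6 + 3 + 6 + 5 + 0 + 4 + 0 + 2 + 5 + 2 + 3 + 0 + 1 + 4 = 68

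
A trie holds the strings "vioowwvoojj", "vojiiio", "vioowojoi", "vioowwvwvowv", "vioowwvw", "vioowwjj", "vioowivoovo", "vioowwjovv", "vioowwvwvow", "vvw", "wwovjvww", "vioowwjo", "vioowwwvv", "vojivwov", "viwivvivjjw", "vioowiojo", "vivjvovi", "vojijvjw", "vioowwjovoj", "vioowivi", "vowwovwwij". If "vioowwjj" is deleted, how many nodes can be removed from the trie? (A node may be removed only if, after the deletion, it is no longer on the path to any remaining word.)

1

A node on "vioowwjj"'s path can go only if nothing else ends at it or branches off below it.
The suffix "j" (1 node) is used only by "vioowwjj"; the node for "vioowwj" still has the child "o", so pruning stops there.
Nodes removed: 1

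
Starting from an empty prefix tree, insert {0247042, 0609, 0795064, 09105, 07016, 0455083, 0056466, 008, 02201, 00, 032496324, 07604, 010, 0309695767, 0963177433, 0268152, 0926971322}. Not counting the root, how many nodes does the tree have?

81

Insert word by word; a character creates a node only if that edge doesn't already exist:
  "0247042" → 7 new (0, 2, 4, 7, 0, 4, 2)
  "0609" → prefix "0" already present; 3 new (6, 0, 9)
  "0795064" → prefix "0" already present; 6 new (7, 9, 5, 0, 6, 4)
  "09105" → prefix "0" already present; 4 new (9, 1, 0, 5)
  "07016" → prefix "07" already present; 3 new (0, 1, 6)
  "0455083" → prefix "0" already present; 6 new (4, 5, 5, 0, 8, 3)
  "0056466" → prefix "0" already present; 6 new (0, 5, 6, 4, 6, 6)
  "008" → prefix "00" already present; 1 new (8)
  "02201" → prefix "02" already present; 3 new (2, 0, 1)
  "00" → prefix "00" already present; 0 new (none)
  "032496324" → prefix "0" already present; 8 new (3, 2, 4, 9, 6, 3, 2, 4)
  "07604" → prefix "07" already present; 3 new (6, 0, 4)
  "010" → prefix "0" already present; 2 new (1, 0)
  "0309695767" → prefix "03" already present; 8 new (0, 9, 6, 9, 5, 7, 6, 7)
  "0963177433" → prefix "09" already present; 8 new (6, 3, 1, 7, 7, 4, 3, 3)
  "0268152" → prefix "02" already present; 5 new (6, 8, 1, 5, 2)
  "0926971322" → prefix "09" already present; 8 new (2, 6, 9, 7, 1, 3, 2, 2)
Total nodes = 7 + 3 + 6 + 4 + 3 + 6 + 6 + 1 + 3 + 0 + 8 + 3 + 2 + 8 + 8 + 5 + 8 = 81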